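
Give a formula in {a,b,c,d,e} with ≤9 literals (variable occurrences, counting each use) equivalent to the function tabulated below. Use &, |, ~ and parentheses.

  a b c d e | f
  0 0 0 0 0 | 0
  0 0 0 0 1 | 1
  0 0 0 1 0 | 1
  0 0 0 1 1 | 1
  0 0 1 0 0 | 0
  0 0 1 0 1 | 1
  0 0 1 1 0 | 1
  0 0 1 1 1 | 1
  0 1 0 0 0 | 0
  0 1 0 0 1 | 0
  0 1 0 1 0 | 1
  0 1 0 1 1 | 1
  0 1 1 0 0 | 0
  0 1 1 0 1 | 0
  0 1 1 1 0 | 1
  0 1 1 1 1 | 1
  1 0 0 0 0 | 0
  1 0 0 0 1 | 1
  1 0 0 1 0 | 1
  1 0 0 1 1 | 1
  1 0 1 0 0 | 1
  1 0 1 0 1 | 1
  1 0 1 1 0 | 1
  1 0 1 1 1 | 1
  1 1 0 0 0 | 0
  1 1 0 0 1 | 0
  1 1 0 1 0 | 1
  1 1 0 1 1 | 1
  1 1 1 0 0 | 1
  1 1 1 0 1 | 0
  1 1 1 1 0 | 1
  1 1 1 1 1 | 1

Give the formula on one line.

  ~b = 11111111000000001111111100000000
  (e & ~b) = 01010101000000000101010100000000
  (d | (e & ~b)) = 01110111001100110111011100110011
  (c & a) = 00000000000000000000111100001111
  ~e = 10101010101010101010101010101010
  ((c & a) & ~e) = 00000000000000000000101000001010
  ((d | (e & ~b)) | ((c & a) & ~e)) = 01110111001100110111111100111011

((d | (e & ~b)) | ((c & a) & ~e))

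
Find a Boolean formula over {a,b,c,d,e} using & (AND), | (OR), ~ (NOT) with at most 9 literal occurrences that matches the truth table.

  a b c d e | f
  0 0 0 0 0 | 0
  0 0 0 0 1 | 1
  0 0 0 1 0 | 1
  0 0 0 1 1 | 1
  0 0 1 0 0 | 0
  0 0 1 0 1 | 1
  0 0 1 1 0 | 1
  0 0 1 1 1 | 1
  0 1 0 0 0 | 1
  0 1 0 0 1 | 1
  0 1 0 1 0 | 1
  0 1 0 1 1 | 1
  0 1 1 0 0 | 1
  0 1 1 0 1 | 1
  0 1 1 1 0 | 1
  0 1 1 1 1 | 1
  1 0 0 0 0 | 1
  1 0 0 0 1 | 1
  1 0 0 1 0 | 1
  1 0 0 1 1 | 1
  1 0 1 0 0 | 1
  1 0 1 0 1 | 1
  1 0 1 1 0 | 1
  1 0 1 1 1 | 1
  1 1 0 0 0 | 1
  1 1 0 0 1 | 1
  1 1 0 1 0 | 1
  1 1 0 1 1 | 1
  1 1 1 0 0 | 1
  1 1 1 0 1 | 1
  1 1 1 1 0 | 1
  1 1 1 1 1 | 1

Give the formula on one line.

((b | (e | a)) | (d | (e & (~e | c))))

  (e | a) = 01010101010101011111111111111111
  (b | (e | a)) = 01010101111111111111111111111111
  ~e = 10101010101010101010101010101010
  (~e | c) = 10101111101011111010111110101111
  (e & (~e | c)) = 00000101000001010000010100000101
  (d | (e & (~e | c))) = 00110111001101110011011100110111
  ((b | (e | a)) | (d | (e & (~e | c)))) = 01110111111111111111111111111111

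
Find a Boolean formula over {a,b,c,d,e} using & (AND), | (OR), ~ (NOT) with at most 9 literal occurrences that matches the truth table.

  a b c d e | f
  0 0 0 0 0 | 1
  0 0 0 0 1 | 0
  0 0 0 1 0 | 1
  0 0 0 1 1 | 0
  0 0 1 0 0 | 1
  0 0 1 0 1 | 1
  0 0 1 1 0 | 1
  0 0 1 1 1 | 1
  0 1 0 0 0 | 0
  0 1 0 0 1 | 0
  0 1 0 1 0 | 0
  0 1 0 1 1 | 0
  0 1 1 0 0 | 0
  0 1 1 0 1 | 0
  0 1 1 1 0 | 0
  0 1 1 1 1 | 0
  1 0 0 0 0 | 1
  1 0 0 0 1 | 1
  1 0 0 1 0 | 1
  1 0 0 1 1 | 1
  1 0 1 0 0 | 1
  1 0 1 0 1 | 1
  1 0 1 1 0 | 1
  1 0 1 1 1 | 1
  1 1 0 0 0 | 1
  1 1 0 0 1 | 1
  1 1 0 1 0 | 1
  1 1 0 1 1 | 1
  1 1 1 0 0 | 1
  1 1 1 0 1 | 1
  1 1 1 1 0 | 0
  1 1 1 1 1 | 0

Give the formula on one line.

  ~d = 11001100110011001100110011001100
  ~c = 11110000111100001111000011110000
  (~d | ~c) = 11111100111111001111110011111100
  (a & (~d | ~c)) = 00000000000000001111110011111100
  ~b = 11111111000000001111111100000000
  ~e = 10101010101010101010101010101010
  (c | ~e) = 10101111101011111010111110101111
  (~b & (c | ~e)) = 10101111000000001010111100000000
  ((a & (~d | ~c)) | (~b & (c | ~e))) = 10101111000000001111111111111100

((a & (~d | ~c)) | (~b & (c | ~e)))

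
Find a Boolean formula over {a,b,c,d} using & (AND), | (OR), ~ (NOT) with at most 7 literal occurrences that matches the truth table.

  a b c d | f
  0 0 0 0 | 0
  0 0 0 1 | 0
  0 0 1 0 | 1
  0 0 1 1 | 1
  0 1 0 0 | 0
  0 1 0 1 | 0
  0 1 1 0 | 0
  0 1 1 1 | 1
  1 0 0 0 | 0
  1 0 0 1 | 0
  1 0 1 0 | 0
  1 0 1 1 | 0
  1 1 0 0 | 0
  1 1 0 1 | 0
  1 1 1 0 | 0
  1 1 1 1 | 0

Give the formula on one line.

  ~b = 1111000011110000
  (d | ~b) = 1111010111110101
  ~a = 1111111100000000
  ~c = 1100110011001100
  (b | ~c) = 1100111111001111
  (~a | (b | ~c)) = 1111111111001111
  (c & (~a | (b | ~c))) = 0011001100000011
  (~a & (c & (~a | (b | ~c)))) = 0011001100000000
  ((d | ~b) & (~a & (c & (~a | (b | ~c))))) = 0011000100000000

((d | ~b) & (~a & (c & (~a | (b | ~c)))))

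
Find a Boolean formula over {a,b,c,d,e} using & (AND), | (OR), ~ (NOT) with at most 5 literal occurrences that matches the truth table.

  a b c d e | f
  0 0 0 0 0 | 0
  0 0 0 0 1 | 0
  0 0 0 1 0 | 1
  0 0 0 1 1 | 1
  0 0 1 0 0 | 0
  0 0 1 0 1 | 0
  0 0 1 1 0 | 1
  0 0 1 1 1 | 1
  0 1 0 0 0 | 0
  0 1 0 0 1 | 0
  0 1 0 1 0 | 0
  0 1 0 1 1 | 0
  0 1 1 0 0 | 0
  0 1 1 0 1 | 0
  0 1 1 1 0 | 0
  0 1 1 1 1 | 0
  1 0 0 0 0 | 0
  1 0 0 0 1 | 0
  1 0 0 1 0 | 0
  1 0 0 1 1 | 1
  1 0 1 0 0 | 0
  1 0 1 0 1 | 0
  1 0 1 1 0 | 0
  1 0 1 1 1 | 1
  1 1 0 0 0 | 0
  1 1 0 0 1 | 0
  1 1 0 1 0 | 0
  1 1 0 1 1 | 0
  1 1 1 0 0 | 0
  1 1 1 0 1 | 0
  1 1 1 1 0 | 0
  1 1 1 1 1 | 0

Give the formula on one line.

(((~a & ~b) | e) & (~b & d))

  ~a = 11111111111111110000000000000000
  ~b = 11111111000000001111111100000000
  (~a & ~b) = 11111111000000000000000000000000
  ((~a & ~b) | e) = 11111111010101010101010101010101
  (~b & d) = 00110011000000000011001100000000
  (((~a & ~b) | e) & (~b & d)) = 00110011000000000001000100000000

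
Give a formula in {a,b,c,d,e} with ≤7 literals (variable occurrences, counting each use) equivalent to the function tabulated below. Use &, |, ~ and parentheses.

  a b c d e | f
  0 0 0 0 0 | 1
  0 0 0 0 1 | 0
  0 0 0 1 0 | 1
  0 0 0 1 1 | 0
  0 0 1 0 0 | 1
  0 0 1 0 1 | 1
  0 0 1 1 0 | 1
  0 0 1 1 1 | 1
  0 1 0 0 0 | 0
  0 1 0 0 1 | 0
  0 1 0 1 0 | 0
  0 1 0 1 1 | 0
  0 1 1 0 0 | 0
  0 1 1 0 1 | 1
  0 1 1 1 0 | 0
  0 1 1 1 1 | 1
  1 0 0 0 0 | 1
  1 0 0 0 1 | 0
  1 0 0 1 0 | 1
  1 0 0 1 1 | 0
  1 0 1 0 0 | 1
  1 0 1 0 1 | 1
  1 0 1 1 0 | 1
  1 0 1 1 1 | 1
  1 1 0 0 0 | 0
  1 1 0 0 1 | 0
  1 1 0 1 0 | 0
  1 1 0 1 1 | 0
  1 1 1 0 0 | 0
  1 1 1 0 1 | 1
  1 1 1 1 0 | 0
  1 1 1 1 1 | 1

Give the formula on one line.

((~e | c) & (e | ~b))

  ~e = 10101010101010101010101010101010
  (~e | c) = 10101111101011111010111110101111
  ~b = 11111111000000001111111100000000
  (e | ~b) = 11111111010101011111111101010101
  ((~e | c) & (e | ~b)) = 10101111000001011010111100000101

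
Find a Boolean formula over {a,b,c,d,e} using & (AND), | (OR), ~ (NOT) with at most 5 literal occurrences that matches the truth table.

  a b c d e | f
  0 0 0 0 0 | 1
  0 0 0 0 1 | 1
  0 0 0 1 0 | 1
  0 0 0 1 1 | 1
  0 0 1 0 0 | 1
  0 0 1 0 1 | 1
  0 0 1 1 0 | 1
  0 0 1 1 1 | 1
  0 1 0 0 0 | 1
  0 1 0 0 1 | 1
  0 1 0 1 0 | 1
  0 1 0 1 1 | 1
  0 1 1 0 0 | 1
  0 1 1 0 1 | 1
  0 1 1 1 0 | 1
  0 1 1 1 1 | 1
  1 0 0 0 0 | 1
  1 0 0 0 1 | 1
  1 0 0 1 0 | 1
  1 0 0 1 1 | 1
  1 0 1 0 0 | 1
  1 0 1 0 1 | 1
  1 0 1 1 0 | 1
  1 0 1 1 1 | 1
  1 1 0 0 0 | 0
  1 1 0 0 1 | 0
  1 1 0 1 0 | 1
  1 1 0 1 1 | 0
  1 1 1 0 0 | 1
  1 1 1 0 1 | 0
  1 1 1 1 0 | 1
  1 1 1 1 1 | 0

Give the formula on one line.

(~a | ((~e & (d | c)) | ~b))

  ~a = 11111111111111110000000000000000
  ~e = 10101010101010101010101010101010
  (d | c) = 00111111001111110011111100111111
  (~e & (d | c)) = 00101010001010100010101000101010
  ~b = 11111111000000001111111100000000
  ((~e & (d | c)) | ~b) = 11111111001010101111111100101010
  (~a | ((~e & (d | c)) | ~b)) = 11111111111111111111111100101010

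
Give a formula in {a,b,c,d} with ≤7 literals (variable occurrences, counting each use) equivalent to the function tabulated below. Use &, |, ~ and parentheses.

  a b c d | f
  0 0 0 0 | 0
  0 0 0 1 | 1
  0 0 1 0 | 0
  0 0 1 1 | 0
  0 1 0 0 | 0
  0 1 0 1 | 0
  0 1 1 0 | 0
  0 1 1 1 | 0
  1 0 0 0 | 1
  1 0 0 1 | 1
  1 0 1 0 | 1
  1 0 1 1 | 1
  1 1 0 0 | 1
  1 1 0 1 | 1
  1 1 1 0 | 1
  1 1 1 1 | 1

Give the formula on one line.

  ~d = 1010101010101010
  ~b = 1111000011110000
  (~d | ~b) = 1111101011111010
  ((~d | ~b) | a) = 1111101011111111
  ~c = 1100110011001100
  (c | d) = 0111011101110111
  (~c & (c | d)) = 0100010001000100
  (a | (~c & (c | d))) = 0100010011111111
  (((~d | ~b) | a) & (a | (~c & (c | d)))) = 0100000011111111

(((~d | ~b) | a) & (a | (~c & (c | d))))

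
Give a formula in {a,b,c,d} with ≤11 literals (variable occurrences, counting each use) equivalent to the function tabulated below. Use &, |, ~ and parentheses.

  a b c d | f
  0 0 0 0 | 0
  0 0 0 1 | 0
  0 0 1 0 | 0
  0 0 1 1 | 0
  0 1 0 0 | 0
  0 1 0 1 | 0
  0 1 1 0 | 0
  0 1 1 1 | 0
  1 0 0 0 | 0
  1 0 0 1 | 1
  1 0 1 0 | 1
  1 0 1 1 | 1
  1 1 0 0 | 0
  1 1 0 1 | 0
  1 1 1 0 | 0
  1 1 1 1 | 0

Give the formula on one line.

((c | (((~d & b) | d) & (d | ~b))) & (a & (~a | ~b)))

  ~d = 1010101010101010
  (~d & b) = 0000101000001010
  ((~d & b) | d) = 0101111101011111
  ~b = 1111000011110000
  (d | ~b) = 1111010111110101
  (((~d & b) | d) & (d | ~b)) = 0101010101010101
  (c | (((~d & b) | d) & (d | ~b))) = 0111011101110111
  ~a = 1111111100000000
  (~a | ~b) = 1111111111110000
  (a & (~a | ~b)) = 0000000011110000
  ((c | (((~d & b) | d) & (d | ~b))) & (a & (~a | ~b))) = 0000000001110000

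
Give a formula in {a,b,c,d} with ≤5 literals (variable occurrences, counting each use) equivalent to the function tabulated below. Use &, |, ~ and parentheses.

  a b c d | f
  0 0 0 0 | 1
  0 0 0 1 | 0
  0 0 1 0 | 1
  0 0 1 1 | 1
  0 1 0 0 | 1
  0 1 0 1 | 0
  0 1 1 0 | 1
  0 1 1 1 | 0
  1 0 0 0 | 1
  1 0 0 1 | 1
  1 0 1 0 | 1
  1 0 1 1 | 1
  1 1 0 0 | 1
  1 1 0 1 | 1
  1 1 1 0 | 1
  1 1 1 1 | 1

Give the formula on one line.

((c & ~b) | (~d | a))

  ~b = 1111000011110000
  (c & ~b) = 0011000000110000
  ~d = 1010101010101010
  (~d | a) = 1010101011111111
  ((c & ~b) | (~d | a)) = 1011101011111111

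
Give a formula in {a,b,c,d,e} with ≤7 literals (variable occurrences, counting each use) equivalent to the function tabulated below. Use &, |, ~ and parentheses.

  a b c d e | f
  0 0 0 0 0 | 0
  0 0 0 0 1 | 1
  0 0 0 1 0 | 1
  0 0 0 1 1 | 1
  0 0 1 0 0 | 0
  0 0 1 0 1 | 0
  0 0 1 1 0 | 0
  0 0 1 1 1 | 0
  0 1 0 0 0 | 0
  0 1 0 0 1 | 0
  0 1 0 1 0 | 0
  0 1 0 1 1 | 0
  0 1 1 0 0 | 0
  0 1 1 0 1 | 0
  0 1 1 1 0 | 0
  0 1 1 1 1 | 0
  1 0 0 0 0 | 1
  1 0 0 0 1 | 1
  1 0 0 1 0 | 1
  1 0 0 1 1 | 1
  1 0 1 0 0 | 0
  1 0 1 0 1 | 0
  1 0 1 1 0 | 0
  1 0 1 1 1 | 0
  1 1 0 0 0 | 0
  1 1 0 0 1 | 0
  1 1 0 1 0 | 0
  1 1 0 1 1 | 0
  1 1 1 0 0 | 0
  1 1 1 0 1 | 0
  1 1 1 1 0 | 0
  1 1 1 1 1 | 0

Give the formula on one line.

  (a | e) = 01010101010101011111111111111111
  (d | (a | e)) = 01110111011101111111111111111111
  ~b = 11111111000000001111111100000000
  ~c = 11110000111100001111000011110000
  (~b & ~c) = 11110000000000001111000000000000
  ((d | (a | e)) & (~b & ~c)) = 01110000000000001111000000000000

((d | (a | e)) & (~b & ~c))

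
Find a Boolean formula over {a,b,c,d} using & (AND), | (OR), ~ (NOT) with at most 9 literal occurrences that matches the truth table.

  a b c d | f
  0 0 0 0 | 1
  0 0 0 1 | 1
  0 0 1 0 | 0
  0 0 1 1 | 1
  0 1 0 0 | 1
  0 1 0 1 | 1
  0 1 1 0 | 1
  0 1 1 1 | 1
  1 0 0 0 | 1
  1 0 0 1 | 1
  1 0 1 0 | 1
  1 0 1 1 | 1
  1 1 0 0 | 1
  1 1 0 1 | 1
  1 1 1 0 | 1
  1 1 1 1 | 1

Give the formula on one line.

((~d & ~c) | ((a | d) | (b & ~a)))

  ~d = 1010101010101010
  ~c = 1100110011001100
  (~d & ~c) = 1000100010001000
  (a | d) = 0101010111111111
  ~a = 1111111100000000
  (b & ~a) = 0000111100000000
  ((a | d) | (b & ~a)) = 0101111111111111
  ((~d & ~c) | ((a | d) | (b & ~a))) = 1101111111111111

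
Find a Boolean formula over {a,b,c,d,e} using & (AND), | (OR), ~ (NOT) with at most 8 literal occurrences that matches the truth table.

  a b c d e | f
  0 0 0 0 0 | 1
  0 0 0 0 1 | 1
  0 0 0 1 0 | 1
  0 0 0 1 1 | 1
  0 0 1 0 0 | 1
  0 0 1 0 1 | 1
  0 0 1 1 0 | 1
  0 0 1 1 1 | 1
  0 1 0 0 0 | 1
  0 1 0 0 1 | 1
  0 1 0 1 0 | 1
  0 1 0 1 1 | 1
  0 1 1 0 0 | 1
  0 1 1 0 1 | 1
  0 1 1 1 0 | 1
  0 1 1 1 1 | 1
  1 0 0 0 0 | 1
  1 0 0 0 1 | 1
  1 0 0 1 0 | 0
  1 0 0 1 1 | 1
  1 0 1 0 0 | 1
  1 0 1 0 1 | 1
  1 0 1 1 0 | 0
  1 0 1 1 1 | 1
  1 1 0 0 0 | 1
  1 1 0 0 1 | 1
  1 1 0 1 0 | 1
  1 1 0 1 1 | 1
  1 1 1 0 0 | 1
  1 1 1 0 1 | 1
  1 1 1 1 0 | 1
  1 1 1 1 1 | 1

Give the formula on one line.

((((b & e) & d) | (~a | ~d)) | (b | e))

  (b & e) = 00000000010101010000000001010101
  ((b & e) & d) = 00000000000100010000000000010001
  ~a = 11111111111111110000000000000000
  ~d = 11001100110011001100110011001100
  (~a | ~d) = 11111111111111111100110011001100
  (((b & e) & d) | (~a | ~d)) = 11111111111111111100110011011101
  (b | e) = 01010101111111110101010111111111
  ((((b & e) & d) | (~a | ~d)) | (b | e)) = 11111111111111111101110111111111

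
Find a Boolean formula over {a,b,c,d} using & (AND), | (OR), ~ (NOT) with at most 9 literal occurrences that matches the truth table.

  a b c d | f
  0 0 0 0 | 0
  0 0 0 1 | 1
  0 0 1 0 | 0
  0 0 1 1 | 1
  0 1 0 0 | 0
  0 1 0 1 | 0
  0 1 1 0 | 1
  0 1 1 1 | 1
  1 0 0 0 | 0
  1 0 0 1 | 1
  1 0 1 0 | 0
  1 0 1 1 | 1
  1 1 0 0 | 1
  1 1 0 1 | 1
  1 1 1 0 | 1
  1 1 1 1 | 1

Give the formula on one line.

((b | d) & ((a | ~b) | ((b | a) & (c | a))))

  (b | d) = 0101111101011111
  ~b = 1111000011110000
  (a | ~b) = 1111000011111111
  (b | a) = 0000111111111111
  (c | a) = 0011001111111111
  ((b | a) & (c | a)) = 0000001111111111
  ((a | ~b) | ((b | a) & (c | a))) = 1111001111111111
  ((b | d) & ((a | ~b) | ((b | a) & (c | a)))) = 0101001101011111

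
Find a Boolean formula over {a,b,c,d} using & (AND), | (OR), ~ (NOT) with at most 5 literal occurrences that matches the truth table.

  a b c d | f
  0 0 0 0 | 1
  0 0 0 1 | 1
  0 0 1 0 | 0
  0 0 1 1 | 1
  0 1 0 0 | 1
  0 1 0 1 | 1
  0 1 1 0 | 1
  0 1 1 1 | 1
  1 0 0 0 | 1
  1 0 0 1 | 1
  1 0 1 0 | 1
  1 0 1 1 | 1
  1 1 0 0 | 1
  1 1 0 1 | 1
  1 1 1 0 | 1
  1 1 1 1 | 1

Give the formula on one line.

  ~c = 1100110011001100
  (d | ~c) = 1101110111011101
  (a | (d | ~c)) = 1101110111111111
  (b | (a | (d | ~c))) = 1101111111111111

(b | (a | (d | ~c)))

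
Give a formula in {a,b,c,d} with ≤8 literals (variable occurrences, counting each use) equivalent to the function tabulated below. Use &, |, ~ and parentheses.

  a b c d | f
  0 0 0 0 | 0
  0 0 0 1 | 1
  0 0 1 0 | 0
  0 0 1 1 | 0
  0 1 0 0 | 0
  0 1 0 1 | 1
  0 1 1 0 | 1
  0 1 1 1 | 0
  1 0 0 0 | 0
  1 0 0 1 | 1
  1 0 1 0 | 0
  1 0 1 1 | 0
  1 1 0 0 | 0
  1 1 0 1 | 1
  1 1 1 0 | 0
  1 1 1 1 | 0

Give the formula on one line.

(((~b | ~a) | d) & ((~c | ~d) & ((c & b) | d)))

  ~b = 1111000011110000
  ~a = 1111111100000000
  (~b | ~a) = 1111111111110000
  ((~b | ~a) | d) = 1111111111110101
  ~c = 1100110011001100
  ~d = 1010101010101010
  (~c | ~d) = 1110111011101110
  (c & b) = 0000001100000011
  ((c & b) | d) = 0101011101010111
  ((~c | ~d) & ((c & b) | d)) = 0100011001000110
  (((~b | ~a) | d) & ((~c | ~d) & ((c & b) | d))) = 0100011001000100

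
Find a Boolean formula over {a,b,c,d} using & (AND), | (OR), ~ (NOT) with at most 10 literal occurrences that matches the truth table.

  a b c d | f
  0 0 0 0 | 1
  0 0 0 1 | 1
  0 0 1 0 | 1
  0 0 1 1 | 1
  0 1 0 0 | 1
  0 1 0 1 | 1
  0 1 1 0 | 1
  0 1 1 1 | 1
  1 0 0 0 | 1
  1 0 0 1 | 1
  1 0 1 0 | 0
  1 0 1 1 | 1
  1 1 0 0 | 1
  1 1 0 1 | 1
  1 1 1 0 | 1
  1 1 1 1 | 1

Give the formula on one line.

  ~c = 1100110011001100
  (~c & a) = 0000000011001100
  (c & b) = 0000001100000011
  ((c & b) | d) = 0101011101010111
  ~a = 1111111100000000
  (~a | b) = 1111111100001111
  (((c & b) | d) | (~a | b)) = 1111111101011111
  ((~c & a) | (((c & b) | d) | (~a | b))) = 1111111111011111

((~c & a) | (((c & b) | d) | (~a | b)))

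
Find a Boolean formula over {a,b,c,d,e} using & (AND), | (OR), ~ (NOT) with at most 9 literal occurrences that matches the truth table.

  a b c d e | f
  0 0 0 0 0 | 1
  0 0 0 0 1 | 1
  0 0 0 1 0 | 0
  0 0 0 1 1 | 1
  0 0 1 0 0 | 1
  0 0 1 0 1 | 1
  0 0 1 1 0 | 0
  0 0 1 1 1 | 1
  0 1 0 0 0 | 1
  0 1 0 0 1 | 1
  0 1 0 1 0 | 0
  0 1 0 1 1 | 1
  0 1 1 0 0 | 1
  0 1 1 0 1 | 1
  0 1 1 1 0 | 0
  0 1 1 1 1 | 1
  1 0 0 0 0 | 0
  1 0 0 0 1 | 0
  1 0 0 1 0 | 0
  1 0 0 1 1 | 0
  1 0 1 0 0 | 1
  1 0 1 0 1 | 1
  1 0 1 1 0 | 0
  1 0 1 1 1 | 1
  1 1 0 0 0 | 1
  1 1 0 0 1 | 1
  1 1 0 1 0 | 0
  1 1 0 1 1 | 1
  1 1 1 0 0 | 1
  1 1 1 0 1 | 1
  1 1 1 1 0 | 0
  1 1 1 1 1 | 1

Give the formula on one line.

  ~d = 11001100110011001100110011001100
  (e | ~d) = 11011101110111011101110111011101
  (a & c) = 00000000000000000000111100001111
  ~a = 11111111111111110000000000000000
  (~a | b) = 11111111111111110000000011111111
  ((a & c) | (~a | b)) = 11111111111111110000111111111111
  ((e | ~d) & ((a & c) | (~a | b))) = 11011101110111010000110111011101

((e | ~d) & ((a & c) | (~a | b)))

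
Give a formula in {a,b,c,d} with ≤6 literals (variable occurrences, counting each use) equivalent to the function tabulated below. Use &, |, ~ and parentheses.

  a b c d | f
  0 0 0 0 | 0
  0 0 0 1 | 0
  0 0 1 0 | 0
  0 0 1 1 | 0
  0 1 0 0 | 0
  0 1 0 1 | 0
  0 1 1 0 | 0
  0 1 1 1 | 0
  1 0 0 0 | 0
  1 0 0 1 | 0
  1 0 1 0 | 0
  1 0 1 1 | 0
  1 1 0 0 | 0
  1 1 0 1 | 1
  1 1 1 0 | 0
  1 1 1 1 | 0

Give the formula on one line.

  (b & d) = 0000010100000101
  ((b & d) & a) = 0000000000000101
  ~a = 1111111100000000
  ~c = 1100110011001100
  (~a | ~c) = 1111111111001100
  (((b & d) & a) & (~a | ~c)) = 0000000000000100

(((b & d) & a) & (~a | ~c))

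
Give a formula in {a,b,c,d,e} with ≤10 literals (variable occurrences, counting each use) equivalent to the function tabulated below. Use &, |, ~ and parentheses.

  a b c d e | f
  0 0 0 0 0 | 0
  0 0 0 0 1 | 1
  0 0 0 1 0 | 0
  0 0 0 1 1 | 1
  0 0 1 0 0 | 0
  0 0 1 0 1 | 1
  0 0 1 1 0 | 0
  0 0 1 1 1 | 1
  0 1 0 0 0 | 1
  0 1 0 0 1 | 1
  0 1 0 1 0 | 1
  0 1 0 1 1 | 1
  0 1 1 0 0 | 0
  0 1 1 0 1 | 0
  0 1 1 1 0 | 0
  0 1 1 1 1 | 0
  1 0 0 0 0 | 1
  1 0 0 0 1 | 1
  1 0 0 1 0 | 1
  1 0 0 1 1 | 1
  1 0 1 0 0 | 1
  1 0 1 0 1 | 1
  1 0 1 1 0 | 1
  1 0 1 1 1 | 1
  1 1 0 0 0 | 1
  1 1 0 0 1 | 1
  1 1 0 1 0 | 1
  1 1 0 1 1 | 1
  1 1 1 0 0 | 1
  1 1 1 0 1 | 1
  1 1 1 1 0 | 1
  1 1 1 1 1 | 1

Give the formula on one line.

  (a | e) = 01010101010101011111111111111111
  ~b = 11111111000000001111111100000000
  ((a | e) & ~b) = 01010101000000001111111100000000
  ~c = 11110000111100001111000011110000
  (~b | ~c) = 11111111111100001111111111110000
  ((~b | ~c) & b) = 00000000111100000000000011110000
  (((a | e) & ~b) | ((~b | ~c) & b)) = 01010101111100001111111111110000
  ((((a | e) & ~b) | ((~b | ~c) & b)) | a) = 01010101111100001111111111111111

((((a | e) & ~b) | ((~b | ~c) & b)) | a)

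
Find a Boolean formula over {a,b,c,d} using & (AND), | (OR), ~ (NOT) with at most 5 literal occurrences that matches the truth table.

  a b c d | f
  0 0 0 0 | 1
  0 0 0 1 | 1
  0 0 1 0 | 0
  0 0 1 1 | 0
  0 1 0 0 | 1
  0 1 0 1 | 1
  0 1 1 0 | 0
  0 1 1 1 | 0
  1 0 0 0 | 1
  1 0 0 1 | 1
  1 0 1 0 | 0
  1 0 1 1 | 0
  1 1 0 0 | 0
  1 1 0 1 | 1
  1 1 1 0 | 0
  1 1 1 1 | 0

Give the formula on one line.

  ~a = 1111111100000000
  (b & ~a) = 0000111100000000
  ((b & ~a) | d) = 0101111101010101
  ~b = 1111000011110000
  (((b & ~a) | d) | ~b) = 1111111111110101
  ~c = 1100110011001100
  ((((b & ~a) | d) | ~b) & ~c) = 1100110011000100

((((b & ~a) | d) | ~b) & ~c)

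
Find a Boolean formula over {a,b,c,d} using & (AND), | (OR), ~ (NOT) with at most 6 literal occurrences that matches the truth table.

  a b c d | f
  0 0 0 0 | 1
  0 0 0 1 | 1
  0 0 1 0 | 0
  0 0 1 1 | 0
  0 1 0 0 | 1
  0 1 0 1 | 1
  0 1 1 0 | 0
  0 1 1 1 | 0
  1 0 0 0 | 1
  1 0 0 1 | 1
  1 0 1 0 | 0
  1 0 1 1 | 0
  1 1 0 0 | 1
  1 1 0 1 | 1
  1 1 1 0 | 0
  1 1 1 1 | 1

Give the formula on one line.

  ~c = 1100110011001100
  (b & d) = 0000010100000101
  (a & (b & d)) = 0000000000000101
  (~c | (a & (b & d))) = 1100110011001101

(~c | (a & (b & d)))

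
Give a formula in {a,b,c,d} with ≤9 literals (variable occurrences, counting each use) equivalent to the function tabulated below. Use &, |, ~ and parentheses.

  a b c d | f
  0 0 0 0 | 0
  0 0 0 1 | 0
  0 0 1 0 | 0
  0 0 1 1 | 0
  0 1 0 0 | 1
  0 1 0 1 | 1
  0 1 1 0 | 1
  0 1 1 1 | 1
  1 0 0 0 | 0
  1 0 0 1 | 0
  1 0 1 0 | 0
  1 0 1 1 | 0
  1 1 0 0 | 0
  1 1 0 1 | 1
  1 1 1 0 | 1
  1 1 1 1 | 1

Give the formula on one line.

  ~a = 1111111100000000
  (a & c) = 0000000000110011
  ((a & c) | d) = 0101010101110111
  (b & ~a) = 0000111100000000
  (a | (b & ~a)) = 0000111111111111
  ~b = 1111000011110000
  ((a | (b & ~a)) & ~b) = 0000000011110000
  (((a & c) | d) | ((a | (b & ~a)) & ~b)) = 0101010111110111
  (~a | (((a & c) | d) | ((a | (b & ~a)) & ~b))) = 1111111111110111
  ((~a | (((a & c) | d) | ((a | (b & ~a)) & ~b))) & b) = 0000111100000111

((~a | (((a & c) | d) | ((a | (b & ~a)) & ~b))) & b)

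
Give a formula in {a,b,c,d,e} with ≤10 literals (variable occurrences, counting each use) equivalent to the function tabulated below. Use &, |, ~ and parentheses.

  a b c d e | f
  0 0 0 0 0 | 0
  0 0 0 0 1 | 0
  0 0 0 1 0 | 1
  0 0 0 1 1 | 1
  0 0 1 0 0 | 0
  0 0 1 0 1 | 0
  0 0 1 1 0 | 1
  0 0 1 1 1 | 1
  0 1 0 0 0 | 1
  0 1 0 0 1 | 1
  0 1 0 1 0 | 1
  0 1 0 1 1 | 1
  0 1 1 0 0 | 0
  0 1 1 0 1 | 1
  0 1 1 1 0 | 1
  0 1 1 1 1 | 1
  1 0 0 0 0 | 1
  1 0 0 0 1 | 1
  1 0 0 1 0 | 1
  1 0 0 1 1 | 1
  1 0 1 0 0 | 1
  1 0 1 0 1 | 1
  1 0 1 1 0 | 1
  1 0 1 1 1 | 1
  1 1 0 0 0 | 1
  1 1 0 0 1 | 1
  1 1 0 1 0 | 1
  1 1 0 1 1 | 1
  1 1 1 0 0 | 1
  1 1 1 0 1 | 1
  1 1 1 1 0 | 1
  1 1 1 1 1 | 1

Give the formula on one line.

  ~c = 11110000111100001111000011110000
  (e | ~c) = 11110101111101011111010111110101
  (b & (e | ~c)) = 00000000111101010000000011110101
  (d | (b & (e | ~c))) = 00110011111101110011001111110111
  (d | a) = 00110011001100111111111111111111
  ~e = 10101010101010101010101010101010
  ((d | a) & ~e) = 00100010001000101010101010101010
  (a | ((d | a) & ~e)) = 00100010001000101111111111111111
  ((d | (b & (e | ~c))) | (a | ((d | a) & ~e))) = 00110011111101111111111111111111

((d | (b & (e | ~c))) | (a | ((d | a) & ~e)))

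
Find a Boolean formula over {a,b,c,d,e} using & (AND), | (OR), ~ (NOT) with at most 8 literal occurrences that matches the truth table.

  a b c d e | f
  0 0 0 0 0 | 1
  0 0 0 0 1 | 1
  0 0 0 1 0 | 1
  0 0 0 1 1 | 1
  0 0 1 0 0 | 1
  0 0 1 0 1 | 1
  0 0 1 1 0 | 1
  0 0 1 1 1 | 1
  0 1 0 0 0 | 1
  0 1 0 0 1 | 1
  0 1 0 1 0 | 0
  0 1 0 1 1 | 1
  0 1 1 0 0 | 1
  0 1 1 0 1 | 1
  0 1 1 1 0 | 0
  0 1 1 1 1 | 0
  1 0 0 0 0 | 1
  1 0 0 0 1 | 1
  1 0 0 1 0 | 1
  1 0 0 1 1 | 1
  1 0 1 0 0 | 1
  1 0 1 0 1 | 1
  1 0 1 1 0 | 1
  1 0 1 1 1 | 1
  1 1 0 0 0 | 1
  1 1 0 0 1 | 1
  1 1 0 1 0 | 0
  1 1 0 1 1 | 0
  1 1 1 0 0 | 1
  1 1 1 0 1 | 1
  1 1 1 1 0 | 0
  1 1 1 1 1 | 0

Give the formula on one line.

((~d | ~b) | (~a & (e & ~c)))

  ~d = 11001100110011001100110011001100
  ~b = 11111111000000001111111100000000
  (~d | ~b) = 11111111110011001111111111001100
  ~a = 11111111111111110000000000000000
  ~c = 11110000111100001111000011110000
  (e & ~c) = 01010000010100000101000001010000
  (~a & (e & ~c)) = 01010000010100000000000000000000
  ((~d | ~b) | (~a & (e & ~c))) = 11111111110111001111111111001100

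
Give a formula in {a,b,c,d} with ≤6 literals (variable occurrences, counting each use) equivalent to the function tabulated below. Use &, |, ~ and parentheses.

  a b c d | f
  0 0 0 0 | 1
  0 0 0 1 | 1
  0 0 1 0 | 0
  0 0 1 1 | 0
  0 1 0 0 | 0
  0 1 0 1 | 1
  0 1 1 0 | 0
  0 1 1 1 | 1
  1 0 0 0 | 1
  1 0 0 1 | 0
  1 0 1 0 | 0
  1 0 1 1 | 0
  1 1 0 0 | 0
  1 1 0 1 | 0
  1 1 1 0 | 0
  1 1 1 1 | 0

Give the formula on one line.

  ~d = 1010101010101010
  ~a = 1111111100000000
  (~d | ~a) = 1111111110101010
  ~b = 1111000011110000
  ~c = 1100110011001100
  (~b & ~c) = 1100000011000000
  (d & b) = 0000010100000101
  ((~b & ~c) | (d & b)) = 1100010111000101
  ((~d | ~a) & ((~b & ~c) | (d & b))) = 1100010110000000

((~d | ~a) & ((~b & ~c) | (d & b)))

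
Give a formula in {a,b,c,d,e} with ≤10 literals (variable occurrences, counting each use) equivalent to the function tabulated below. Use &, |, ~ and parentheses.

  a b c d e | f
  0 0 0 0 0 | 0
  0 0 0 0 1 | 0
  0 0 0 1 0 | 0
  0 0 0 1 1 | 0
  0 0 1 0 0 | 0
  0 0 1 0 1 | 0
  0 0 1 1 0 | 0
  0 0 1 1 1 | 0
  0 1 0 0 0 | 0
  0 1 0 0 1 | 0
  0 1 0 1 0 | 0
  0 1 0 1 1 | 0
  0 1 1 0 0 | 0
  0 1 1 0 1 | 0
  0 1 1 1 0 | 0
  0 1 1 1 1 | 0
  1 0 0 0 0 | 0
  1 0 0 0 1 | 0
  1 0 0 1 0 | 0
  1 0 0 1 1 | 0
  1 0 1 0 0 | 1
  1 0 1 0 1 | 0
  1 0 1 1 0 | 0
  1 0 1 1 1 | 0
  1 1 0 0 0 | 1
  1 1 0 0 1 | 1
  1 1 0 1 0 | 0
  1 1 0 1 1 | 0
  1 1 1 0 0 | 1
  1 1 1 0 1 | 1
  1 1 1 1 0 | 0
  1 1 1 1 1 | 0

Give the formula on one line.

  ~a = 11111111111111110000000000000000
  (~a | c) = 11111111111111110000111100001111
  ~d = 11001100110011001100110011001100
  ((~a | c) | ~d) = 11111111111111111100111111001111
  (b & ((~a | c) | ~d)) = 00000000111111110000000011001111
  ~e = 10101010101010101010101010101010
  ((~a | c) & ~e) = 10101010101010100000101000001010
  ((b & ((~a | c) | ~d)) | ((~a | c) & ~e)) = 10101010111111110000101011001111
  (((b & ((~a | c) | ~d)) | ((~a | c) & ~e)) & a) = 00000000000000000000101011001111
  ((((b & ((~a | c) | ~d)) | ((~a | c) & ~e)) & a) & ~d) = 00000000000000000000100011001100

((((b & ((~a | c) | ~d)) | ((~a | c) & ~e)) & a) & ~d)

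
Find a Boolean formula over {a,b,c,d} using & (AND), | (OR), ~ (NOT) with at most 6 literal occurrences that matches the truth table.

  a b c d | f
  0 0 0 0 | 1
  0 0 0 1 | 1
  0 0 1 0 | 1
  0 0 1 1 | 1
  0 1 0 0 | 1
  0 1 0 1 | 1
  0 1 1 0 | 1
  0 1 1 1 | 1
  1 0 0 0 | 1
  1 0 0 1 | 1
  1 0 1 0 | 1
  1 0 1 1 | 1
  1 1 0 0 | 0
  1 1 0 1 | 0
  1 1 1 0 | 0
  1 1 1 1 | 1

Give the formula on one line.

(~b | (~a | ((c & d) & b)))

  ~b = 1111000011110000
  ~a = 1111111100000000
  (c & d) = 0001000100010001
  ((c & d) & b) = 0000000100000001
  (~a | ((c & d) & b)) = 1111111100000001
  (~b | (~a | ((c & d) & b))) = 1111111111110001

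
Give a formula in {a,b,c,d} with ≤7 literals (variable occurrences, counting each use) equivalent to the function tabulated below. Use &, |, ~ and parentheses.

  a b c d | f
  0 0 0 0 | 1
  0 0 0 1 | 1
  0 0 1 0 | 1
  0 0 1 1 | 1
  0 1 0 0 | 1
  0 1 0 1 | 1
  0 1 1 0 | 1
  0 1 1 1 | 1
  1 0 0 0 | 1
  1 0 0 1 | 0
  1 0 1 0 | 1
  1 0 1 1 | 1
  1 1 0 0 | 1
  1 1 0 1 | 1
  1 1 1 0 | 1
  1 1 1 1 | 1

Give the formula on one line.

((c | ~d) | (~a | b))

  ~d = 1010101010101010
  (c | ~d) = 1011101110111011
  ~a = 1111111100000000
  (~a | b) = 1111111100001111
  ((c | ~d) | (~a | b)) = 1111111110111111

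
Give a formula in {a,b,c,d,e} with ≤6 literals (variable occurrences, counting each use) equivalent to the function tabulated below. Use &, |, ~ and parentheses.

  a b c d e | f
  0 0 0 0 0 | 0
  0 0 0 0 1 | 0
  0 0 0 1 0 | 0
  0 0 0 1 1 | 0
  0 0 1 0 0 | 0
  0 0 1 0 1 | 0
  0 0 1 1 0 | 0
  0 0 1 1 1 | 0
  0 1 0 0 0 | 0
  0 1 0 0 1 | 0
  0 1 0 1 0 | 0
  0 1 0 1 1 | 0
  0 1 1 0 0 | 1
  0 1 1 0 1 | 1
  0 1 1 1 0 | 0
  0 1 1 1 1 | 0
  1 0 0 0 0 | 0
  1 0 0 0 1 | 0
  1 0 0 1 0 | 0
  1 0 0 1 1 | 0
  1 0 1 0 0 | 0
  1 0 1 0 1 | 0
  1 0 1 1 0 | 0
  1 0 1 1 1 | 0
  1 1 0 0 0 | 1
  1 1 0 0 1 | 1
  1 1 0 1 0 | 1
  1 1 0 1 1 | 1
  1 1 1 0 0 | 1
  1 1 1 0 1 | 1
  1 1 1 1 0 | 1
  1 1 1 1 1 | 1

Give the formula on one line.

  (b | d) = 00110011111111110011001111111111
  (a & b) = 00000000000000000000000011111111
  ~d = 11001100110011001100110011001100
  (c & ~d) = 00001100000011000000110000001100
  ((a & b) | (c & ~d)) = 00001100000011000000110011111111
  ((b | d) & ((a & b) | (c & ~d))) = 00000000000011000000000011111111

((b | d) & ((a & b) | (c & ~d)))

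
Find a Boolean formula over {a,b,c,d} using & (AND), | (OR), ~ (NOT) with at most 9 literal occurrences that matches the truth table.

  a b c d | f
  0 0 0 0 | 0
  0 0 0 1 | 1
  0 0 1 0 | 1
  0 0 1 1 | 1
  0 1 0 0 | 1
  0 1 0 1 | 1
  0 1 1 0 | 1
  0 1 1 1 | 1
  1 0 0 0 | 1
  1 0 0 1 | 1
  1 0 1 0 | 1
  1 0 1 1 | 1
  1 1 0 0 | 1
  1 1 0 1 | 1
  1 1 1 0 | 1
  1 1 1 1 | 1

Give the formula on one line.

(((a | (c & ~d)) | b) | (c | (b | d)))

  ~d = 1010101010101010
  (c & ~d) = 0010001000100010
  (a | (c & ~d)) = 0010001011111111
  ((a | (c & ~d)) | b) = 0010111111111111
  (b | d) = 0101111101011111
  (c | (b | d)) = 0111111101111111
  (((a | (c & ~d)) | b) | (c | (b | d))) = 0111111111111111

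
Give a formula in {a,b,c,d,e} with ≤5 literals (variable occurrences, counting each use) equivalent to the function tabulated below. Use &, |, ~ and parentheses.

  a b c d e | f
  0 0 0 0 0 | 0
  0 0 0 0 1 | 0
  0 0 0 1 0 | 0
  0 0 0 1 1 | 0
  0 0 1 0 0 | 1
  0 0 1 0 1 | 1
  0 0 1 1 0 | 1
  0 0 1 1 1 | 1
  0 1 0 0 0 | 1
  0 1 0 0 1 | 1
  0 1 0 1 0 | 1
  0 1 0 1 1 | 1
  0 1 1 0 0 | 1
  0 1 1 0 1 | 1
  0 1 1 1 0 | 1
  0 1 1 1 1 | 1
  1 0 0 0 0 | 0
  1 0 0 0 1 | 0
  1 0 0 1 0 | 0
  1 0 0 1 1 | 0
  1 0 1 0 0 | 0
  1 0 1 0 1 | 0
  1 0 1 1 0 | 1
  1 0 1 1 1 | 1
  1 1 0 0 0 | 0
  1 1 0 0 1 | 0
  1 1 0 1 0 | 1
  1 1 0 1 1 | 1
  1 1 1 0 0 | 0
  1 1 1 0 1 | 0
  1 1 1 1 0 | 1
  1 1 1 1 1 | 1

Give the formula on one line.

((b | c) & (~a | d))

  (b | c) = 00001111111111110000111111111111
  ~a = 11111111111111110000000000000000
  (~a | d) = 11111111111111110011001100110011
  ((b | c) & (~a | d)) = 00001111111111110000001100110011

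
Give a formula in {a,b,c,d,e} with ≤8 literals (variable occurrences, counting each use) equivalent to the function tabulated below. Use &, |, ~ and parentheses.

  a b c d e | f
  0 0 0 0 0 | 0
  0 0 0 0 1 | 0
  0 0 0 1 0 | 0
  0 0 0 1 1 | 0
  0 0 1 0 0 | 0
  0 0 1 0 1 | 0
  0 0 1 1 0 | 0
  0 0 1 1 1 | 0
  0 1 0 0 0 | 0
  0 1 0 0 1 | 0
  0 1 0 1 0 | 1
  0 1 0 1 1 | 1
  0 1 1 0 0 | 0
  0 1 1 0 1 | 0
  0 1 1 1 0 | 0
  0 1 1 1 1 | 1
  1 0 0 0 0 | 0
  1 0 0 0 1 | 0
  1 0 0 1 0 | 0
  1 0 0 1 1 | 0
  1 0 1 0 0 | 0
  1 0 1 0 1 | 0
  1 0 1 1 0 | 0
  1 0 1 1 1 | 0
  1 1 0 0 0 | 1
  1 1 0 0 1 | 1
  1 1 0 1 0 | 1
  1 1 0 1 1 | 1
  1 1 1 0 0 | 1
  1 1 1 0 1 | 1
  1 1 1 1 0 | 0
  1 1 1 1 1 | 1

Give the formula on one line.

(((d | a) & b) & (~c | (~d | e)))

  (d | a) = 00110011001100111111111111111111
  ((d | a) & b) = 00000000001100110000000011111111
  ~c = 11110000111100001111000011110000
  ~d = 11001100110011001100110011001100
  (~d | e) = 11011101110111011101110111011101
  (~c | (~d | e)) = 11111101111111011111110111111101
  (((d | a) & b) & (~c | (~d | e))) = 00000000001100010000000011111101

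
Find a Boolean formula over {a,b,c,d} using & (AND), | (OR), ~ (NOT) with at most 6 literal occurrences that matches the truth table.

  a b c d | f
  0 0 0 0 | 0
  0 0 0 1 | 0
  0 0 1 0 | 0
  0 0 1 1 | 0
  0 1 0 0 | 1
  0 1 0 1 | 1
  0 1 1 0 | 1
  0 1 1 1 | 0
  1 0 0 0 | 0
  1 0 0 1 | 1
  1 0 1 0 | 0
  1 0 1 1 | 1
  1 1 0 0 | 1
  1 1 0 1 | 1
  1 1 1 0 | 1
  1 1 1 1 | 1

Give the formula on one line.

  (d & a) = 0000000001010101
  ((d & a) | b) = 0000111101011111
  ~d = 1010101010101010
  ~c = 1100110011001100
  (~d | ~c) = 1110111011101110
  ((~d | ~c) | a) = 1110111011111111
  (((d & a) | b) & ((~d | ~c) | a)) = 0000111001011111

(((d & a) | b) & ((~d | ~c) | a))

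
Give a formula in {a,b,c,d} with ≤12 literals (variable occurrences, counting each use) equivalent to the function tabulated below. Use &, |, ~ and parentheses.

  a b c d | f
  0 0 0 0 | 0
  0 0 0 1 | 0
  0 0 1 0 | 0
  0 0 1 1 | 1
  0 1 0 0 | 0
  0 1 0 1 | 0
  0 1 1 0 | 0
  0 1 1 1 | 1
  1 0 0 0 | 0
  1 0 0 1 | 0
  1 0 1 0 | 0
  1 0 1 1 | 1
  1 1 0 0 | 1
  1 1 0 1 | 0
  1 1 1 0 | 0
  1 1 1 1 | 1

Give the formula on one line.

  ~d = 1010101010101010
  (b & ~d) = 0000101000001010
  ((b & ~d) & a) = 0000000000001010
  (((b & ~d) & a) | c) = 0011001100111011
  (d & c) = 0001000100010001
  ~c = 1100110011001100
  ~b = 1111000011110000
  (~b | a) = 1111000011111111
  (~c & (~b | a)) = 1100000011001100
  ((d & c) | (~c & (~b | a))) = 1101000111011101
  ((((b & ~d) & a) | c) & ((d & c) | (~c & (~b | a)))) = 0001000100011001

((((b & ~d) & a) | c) & ((d & c) | (~c & (~b | a))))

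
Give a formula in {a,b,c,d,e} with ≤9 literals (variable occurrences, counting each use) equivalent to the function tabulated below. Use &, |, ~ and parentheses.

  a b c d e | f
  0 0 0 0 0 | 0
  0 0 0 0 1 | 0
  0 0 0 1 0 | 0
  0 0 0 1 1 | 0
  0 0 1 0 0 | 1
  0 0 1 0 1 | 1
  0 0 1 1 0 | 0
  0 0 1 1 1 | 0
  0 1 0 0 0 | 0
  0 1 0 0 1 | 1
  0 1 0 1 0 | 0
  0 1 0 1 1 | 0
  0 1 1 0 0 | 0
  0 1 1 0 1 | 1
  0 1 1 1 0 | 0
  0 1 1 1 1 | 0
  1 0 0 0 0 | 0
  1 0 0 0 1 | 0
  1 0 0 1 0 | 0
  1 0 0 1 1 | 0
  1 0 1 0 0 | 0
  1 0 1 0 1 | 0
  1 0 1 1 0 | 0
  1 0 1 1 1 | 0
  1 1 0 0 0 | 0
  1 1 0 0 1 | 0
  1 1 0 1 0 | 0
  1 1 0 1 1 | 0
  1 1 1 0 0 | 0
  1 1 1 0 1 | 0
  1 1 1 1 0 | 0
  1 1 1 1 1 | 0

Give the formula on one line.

((((e & b) | (~b & c)) & ~d) & (~a | d))

  (e & b) = 00000000010101010000000001010101
  ~b = 11111111000000001111111100000000
  (~b & c) = 00001111000000000000111100000000
  ((e & b) | (~b & c)) = 00001111010101010000111101010101
  ~d = 11001100110011001100110011001100
  (((e & b) | (~b & c)) & ~d) = 00001100010001000000110001000100
  ~a = 11111111111111110000000000000000
  (~a | d) = 11111111111111110011001100110011
  ((((e & b) | (~b & c)) & ~d) & (~a | d)) = 00001100010001000000000000000000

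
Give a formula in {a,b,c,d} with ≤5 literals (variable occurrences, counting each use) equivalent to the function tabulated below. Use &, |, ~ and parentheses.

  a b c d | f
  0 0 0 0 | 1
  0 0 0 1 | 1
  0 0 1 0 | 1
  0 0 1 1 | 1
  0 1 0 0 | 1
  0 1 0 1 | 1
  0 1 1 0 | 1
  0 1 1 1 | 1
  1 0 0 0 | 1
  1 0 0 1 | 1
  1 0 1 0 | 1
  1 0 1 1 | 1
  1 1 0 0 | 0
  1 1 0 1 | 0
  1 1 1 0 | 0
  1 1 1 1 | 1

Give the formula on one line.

((c & d) | (~b | ~a))

  (c & d) = 0001000100010001
  ~b = 1111000011110000
  ~a = 1111111100000000
  (~b | ~a) = 1111111111110000
  ((c & d) | (~b | ~a)) = 1111111111110001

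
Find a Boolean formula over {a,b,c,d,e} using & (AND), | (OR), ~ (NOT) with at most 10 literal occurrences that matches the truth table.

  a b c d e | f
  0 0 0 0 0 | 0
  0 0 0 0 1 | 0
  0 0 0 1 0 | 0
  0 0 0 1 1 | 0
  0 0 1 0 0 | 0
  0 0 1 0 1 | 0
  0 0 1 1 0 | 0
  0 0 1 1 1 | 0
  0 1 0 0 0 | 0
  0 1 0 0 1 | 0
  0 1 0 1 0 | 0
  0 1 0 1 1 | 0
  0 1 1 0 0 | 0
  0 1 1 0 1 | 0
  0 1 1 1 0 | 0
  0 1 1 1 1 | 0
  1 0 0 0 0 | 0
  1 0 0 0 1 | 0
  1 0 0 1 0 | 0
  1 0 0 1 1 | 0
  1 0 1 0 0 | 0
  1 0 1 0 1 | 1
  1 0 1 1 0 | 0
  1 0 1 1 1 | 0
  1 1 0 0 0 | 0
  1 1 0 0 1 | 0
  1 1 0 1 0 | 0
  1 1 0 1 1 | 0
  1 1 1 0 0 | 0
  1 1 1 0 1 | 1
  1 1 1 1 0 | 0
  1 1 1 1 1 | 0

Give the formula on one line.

  (d | a) = 00110011001100111111111111111111
  (c & (d | a)) = 00000011000000110000111100001111
  ~e = 10101010101010101010101010101010
  ((c & (d | a)) | ~e) = 10101011101010111010111110101111
  (d | e) = 01110111011101110111011101110111
  ~d = 11001100110011001100110011001100
  ((d | e) & ~d) = 01000100010001000100010001000100
  (c & e) = 00000101000001010000010100000101
  (((d | e) & ~d) & (c & e)) = 00000100000001000000010000000100
  (((c & (d | a)) | ~e) & (((d | e) & ~d) & (c & e))) = 00000000000000000000010000000100

(((c & (d | a)) | ~e) & (((d | e) & ~d) & (c & e)))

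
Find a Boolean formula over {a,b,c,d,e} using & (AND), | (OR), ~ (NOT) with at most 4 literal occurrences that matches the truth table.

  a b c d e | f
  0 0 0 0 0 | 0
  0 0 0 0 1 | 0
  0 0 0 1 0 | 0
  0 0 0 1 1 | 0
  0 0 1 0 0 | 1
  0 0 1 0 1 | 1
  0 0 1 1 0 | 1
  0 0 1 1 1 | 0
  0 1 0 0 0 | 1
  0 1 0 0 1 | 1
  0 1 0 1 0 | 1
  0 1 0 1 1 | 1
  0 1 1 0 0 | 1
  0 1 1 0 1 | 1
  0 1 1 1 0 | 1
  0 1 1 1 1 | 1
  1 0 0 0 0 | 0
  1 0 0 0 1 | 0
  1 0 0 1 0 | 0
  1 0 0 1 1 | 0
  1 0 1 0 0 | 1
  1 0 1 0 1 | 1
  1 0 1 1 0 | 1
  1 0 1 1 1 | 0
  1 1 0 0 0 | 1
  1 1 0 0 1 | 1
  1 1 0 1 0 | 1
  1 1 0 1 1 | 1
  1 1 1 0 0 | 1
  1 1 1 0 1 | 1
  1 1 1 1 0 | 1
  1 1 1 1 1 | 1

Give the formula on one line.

  ~e = 10101010101010101010101010101010
  ~d = 11001100110011001100110011001100
  (~e | ~d) = 11101110111011101110111011101110
  (c & (~e | ~d)) = 00001110000011100000111000001110
  ((c & (~e | ~d)) | b) = 00001110111111110000111011111111

((c & (~e | ~d)) | b)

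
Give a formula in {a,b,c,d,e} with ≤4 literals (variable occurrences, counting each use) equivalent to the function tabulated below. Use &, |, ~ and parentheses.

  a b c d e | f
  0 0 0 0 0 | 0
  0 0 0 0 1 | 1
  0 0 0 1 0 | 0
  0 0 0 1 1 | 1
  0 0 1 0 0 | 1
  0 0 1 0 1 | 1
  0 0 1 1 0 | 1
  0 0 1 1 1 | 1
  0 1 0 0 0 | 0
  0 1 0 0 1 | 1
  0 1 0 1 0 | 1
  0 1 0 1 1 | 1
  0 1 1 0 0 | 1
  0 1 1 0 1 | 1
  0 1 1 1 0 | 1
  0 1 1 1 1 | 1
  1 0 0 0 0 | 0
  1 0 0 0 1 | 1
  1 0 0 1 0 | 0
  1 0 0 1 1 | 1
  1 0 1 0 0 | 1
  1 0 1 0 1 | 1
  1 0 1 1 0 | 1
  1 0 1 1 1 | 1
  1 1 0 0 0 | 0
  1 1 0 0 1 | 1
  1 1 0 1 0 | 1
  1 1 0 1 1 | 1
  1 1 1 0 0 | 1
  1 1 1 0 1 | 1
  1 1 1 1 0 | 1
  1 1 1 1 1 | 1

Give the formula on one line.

(((b & d) | e) | c)

  (b & d) = 00000000001100110000000000110011
  ((b & d) | e) = 01010101011101110101010101110111
  (((b & d) | e) | c) = 01011111011111110101111101111111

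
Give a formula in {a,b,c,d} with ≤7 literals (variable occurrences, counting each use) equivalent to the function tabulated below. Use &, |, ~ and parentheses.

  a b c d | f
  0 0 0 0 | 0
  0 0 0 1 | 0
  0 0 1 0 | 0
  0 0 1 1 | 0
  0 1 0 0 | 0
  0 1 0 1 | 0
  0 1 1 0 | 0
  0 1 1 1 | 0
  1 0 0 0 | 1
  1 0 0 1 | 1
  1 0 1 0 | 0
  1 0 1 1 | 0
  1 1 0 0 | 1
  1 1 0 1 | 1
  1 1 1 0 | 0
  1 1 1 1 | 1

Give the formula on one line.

(((a & d) & b) | (a & ~c))

  (a & d) = 0000000001010101
  ((a & d) & b) = 0000000000000101
  ~c = 1100110011001100
  (a & ~c) = 0000000011001100
  (((a & d) & b) | (a & ~c)) = 0000000011001101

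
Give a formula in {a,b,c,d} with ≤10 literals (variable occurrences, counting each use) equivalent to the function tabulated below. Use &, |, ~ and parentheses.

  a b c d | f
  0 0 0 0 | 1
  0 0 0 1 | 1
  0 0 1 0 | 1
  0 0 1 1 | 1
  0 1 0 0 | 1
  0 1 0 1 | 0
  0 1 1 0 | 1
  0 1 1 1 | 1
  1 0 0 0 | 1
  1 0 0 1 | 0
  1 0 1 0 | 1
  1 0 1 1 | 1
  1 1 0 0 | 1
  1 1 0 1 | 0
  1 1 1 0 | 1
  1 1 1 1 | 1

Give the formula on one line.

  ~d = 1010101010101010
  ~b = 1111000011110000
  ~a = 1111111100000000
  (~b & ~a) = 1111000000000000
  (b & ~d) = 0000101000001010
  ((~b & ~a) | (b & ~d)) = 1111101000001010
  (~d | ((~b & ~a) | (b & ~d))) = 1111101010101010
  (b & c) = 0000001100000011
  ((~d | ((~b & ~a) | (b & ~d))) | (b & c)) = 1111101110101011
  (((~d | ((~b & ~a) | (b & ~d))) | (b & c)) | c) = 1111101110111011

(((~d | ((~b & ~a) | (b & ~d))) | (b & c)) | c)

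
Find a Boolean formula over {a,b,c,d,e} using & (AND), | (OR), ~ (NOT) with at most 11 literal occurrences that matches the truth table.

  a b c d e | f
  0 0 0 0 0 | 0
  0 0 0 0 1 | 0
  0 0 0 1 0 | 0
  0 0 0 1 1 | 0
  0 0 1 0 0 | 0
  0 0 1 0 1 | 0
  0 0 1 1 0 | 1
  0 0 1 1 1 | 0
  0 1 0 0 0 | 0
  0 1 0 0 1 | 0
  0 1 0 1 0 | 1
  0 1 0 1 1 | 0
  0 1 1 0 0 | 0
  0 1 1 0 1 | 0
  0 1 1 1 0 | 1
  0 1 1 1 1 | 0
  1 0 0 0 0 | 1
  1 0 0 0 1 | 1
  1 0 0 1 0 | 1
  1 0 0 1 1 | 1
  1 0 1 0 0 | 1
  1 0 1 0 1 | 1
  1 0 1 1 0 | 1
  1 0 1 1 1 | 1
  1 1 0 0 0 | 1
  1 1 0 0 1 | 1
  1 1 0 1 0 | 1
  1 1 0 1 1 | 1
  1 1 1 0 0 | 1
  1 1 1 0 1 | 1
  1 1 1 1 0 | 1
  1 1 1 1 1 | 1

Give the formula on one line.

(a | ((c | (a | b)) & ((~d | (~e | a)) & d)))

  (a | b) = 00000000111111111111111111111111
  (c | (a | b)) = 00001111111111111111111111111111
  ~d = 11001100110011001100110011001100
  ~e = 10101010101010101010101010101010
  (~e | a) = 10101010101010101111111111111111
  (~d | (~e | a)) = 11101110111011101111111111111111
  ((~d | (~e | a)) & d) = 00100010001000100011001100110011
  ((c | (a | b)) & ((~d | (~e | a)) & d)) = 00000010001000100011001100110011
  (a | ((c | (a | b)) & ((~d | (~e | a)) & d))) = 00000010001000101111111111111111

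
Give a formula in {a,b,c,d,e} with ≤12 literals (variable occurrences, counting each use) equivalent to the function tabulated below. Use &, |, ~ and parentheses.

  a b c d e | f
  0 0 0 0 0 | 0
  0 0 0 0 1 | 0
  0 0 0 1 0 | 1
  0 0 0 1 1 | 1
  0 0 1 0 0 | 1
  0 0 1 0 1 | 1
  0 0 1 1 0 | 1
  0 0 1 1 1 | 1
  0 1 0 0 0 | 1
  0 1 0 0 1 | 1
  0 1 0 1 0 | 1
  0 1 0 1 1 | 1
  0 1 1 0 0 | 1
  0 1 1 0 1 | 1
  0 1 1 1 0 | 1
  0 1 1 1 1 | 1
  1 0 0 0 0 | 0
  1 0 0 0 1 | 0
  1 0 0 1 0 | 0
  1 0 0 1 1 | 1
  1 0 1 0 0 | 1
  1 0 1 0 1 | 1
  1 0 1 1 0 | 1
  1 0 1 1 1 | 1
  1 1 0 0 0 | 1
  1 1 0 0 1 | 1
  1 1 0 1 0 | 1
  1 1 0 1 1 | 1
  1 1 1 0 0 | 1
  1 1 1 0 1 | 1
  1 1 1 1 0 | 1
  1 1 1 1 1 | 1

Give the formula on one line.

  ~a = 11111111111111110000000000000000
  (d | a) = 00110011001100111111111111111111
  (~a & (d | a)) = 00110011001100110000000000000000
  ~c = 11110000111100001111000011110000
  (~c & e) = 01010000010100000101000001010000
  ~e = 10101010101010101010101010101010
  (d | ~e) = 10111011101110111011101110111011
  ((~c & e) & (d | ~e)) = 00010000000100000001000000010000
  (b | ((~c & e) & (d | ~e))) = 00010000111111110001000011111111
  ((~a & (d | a)) | (b | ((~c & e) & (d | ~e)))) = 00110011111111110001000011111111
  (((~a & (d | a)) | (b | ((~c & e) & (d | ~e)))) | c) = 00111111111111110001111111111111

(((~a & (d | a)) | (b | ((~c & e) & (d | ~e)))) | c)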